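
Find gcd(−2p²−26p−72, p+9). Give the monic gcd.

Apply the Euclidean algorithm:
  −2p²−26p−72 = (−2p−8)(p+9) + (0)
The last nonzero remainder p+9 is already monic.

p+9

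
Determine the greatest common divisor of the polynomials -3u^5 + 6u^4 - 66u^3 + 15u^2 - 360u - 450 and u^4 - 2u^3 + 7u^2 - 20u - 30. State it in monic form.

u^3 + u^2 + 10u + 10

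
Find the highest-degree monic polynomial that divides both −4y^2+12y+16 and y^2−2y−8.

y−4

Repeated division with remainder:
  −4y^2+12y+16 = (−4)(y^2−2y−8) + (4y−16)
  y^2−2y−8 = ((1/4)y+1/2)(4y−16) + (0)
Last nonzero remainder: 4y−16. Dividing through by 4 gives the monic gcd y−4.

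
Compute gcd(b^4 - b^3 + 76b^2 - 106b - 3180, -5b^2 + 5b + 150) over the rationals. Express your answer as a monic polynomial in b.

b^2 - b - 30

Repeated division with remainder:
  b^4 - b^3 + 76b^2 - 106b - 3180 = (-(1/5)b^2 - 106/5)(-5b^2 + 5b + 150) + (0)
Last nonzero remainder: -5b^2 + 5b + 150. Dividing through by -5 gives the monic gcd b^2 - b - 30.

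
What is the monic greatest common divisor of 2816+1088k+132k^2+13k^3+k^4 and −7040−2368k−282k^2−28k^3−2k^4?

704+96k+9k^2+k^3

Apply the Euclidean algorithm:
  k^4+13k^3+132k^2+1088k+2816 = (−1/2)(−2k^4−28k^3−282k^2−2368k−7040) + (−k^3−9k^2−96k−704)
  −2k^4−28k^3−282k^2−2368k−7040 = (2k+10)(−k^3−9k^2−96k−704) + (0)
Last nonzero remainder: −k^3−9k^2−96k−704. Dividing through by −1 gives the monic gcd k^3+9k^2+96k+704.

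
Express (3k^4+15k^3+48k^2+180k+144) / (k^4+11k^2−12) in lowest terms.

Repeated division with remainder:
  3k^4+15k^3+48k^2+180k+144 = (3)(k^4+11k^2−12) + (15k^3+15k^2+180k+180)
  k^4+11k^2−12 = ((1/15)k−1/15)(15k^3+15k^2+180k+180) + (0)
Last nonzero remainder: 15k^3+15k^2+180k+180. Dividing through by 15 gives the monic gcd k^3+k^2+12k+12.
Cancel k^3+k^2+12k+12 from numerator and denominator to get the reduced form.

(3k+12)/(k−1)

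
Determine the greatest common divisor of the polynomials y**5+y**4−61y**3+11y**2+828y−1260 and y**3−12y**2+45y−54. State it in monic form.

y**2−9y+18

Repeated division with remainder:
  y**5+y**4−61y**3+11y**2+828y−1260 = (y**2+13y+50)(y**3−12y**2+45y−54) + (80y**2−720y+1440)
  y**3−12y**2+45y−54 = ((1/80)y−3/80)(80y**2−720y+1440) + (0)
Last nonzero remainder: 80y**2−720y+1440. Dividing through by 80 gives the monic gcd y**2−9y+18.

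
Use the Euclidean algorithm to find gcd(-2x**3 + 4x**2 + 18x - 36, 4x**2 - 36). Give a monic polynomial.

x**2 - 9

By polynomial division,
  -2x**3 + 4x**2 + 18x - 36 = (-(1/2)x + 1)(4x**2 - 36) + (0)
Last nonzero remainder: 4x**2 - 36. Dividing through by 4 gives the monic gcd x**2 - 9.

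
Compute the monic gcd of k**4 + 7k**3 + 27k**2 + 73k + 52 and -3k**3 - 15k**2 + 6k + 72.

k + 4

By polynomial division,
  k**4 + 7k**3 + 27k**2 + 73k + 52 = (-(1/3)k - 2/3)(-3k**3 - 15k**2 + 6k + 72) + (19k**2 + 101k + 100)
  -3k**3 - 15k**2 + 6k + 72 = (-(3/19)k + 18/361)(19k**2 + 101k + 100) + ((6048/361)k + 24192/361)
  19k**2 + 101k + 100 = ((6859/6048)k + 9025/6048)((6048/361)k + 24192/361) + (0)
Last nonzero remainder: (6048/361)k + 24192/361. Dividing through by 6048/361 gives the monic gcd k + 4.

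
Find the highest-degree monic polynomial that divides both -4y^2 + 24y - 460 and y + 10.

1

Apply the Euclidean algorithm:
  -4y^2 + 24y - 460 = (-4y + 64)(y + 10) + (-1100)
  y + 10 = (-(1/1100)y - 1/110)(-1100) + (0)
The last nonzero remainder is the constant -1100, so the polynomials are coprime and gcd = 1.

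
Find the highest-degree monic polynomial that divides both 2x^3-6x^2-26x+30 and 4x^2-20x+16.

Euclidean algorithm in ℚ[x]:
  2x^3-6x^2-26x+30 = ((1/2)x+1)(4x^2-20x+16) + (-14x+14)
  4x^2-20x+16 = (-(2/7)x+8/7)(-14x+14) + (0)
Last nonzero remainder: -14x+14. Dividing through by -14 gives the monic gcd x-1.

x-1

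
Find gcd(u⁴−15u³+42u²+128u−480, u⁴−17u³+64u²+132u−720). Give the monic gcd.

Apply the Euclidean algorithm:
  u⁴−15u³+42u²+128u−480 = (u⁴−17u³+64u²+132u−720) + (2u³−22u²−4u+240)
  u⁴−17u³+64u²+132u−720 = ((1/2)u−3)(2u³−22u²−4u+240) + (0)
Last nonzero remainder: 2u³−22u²−4u+240. Dividing through by 2 gives the monic gcd u³−11u²−2u+120.

u³−11u²−2u+120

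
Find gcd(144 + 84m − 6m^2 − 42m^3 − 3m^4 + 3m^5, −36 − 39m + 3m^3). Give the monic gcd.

−12 − m + m^2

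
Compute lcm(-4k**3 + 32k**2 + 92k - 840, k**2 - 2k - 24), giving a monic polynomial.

k**4 - 4k**3 - 55k**2 + 118k + 840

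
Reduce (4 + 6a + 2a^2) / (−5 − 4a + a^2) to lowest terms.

Euclidean algorithm in ℚ[a]:
  2a^2 + 6a + 4 = (2)(a^2 − 4a − 5) + (14a + 14)
  a^2 − 4a − 5 = ((1/14)a − 5/14)(14a + 14) + (0)
Last nonzero remainder: 14a + 14. Dividing through by 14 gives the monic gcd a + 1.
Cancel a + 1 from numerator and denominator to get the reduced form.

(4 + 2a)/(−5 + a)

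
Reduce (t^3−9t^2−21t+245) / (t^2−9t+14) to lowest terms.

By polynomial division,
  t^3−9t^2−21t+245 = (t)(t^2−9t+14) + (−35t+245)
  t^2−9t+14 = (−(1/35)t+2/35)(−35t+245) + (0)
Last nonzero remainder: −35t+245. Dividing through by −35 gives the monic gcd t−7.
Cancel t−7 from numerator and denominator to get the reduced form.

(t^2−2t−35)/(t−2)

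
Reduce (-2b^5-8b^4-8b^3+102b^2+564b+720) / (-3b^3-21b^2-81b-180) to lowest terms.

(2b^3+2b^2-28b-48)/(3b+12)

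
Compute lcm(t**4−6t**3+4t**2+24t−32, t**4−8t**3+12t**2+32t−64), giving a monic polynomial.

t**5−10t**4+28t**3+8t**2−128t+128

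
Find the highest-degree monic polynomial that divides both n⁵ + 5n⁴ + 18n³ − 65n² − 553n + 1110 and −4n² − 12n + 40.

Apply the Euclidean algorithm:
  n⁵ + 5n⁴ + 18n³ − 65n² − 553n + 1110 = (−(1/4)n³ − (1/2)n² − (11/2)n + 111/4)(−4n² − 12n + 40) + (0)
Last nonzero remainder: −4n² − 12n + 40. Dividing through by −4 gives the monic gcd n² + 3n − 10.

n² + 3n − 10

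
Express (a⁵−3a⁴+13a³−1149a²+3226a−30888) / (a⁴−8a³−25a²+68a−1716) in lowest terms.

(a²+11a+108)/(a+6)

Apply the Euclidean algorithm:
  a⁵−3a⁴+13a³−1149a²+3226a−30888 = (a+5)(a⁴−8a³−25a²+68a−1716) + (78a³−1092a²+4602a−22308)
  a⁴−8a³−25a²+68a−1716 = ((1/78)a+1/13)(78a³−1092a²+4602a−22308) + (0)
Last nonzero remainder: 78a³−1092a²+4602a−22308. Dividing through by 78 gives the monic gcd a³−14a²+59a−286.
Cancel a³−14a²+59a−286 from numerator and denominator to get the reduced form.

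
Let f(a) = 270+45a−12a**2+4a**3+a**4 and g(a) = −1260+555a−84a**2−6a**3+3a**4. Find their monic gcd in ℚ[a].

15−5a+a**2

Euclidean algorithm in ℚ[a]:
  a**4+4a**3−12a**2+45a+270 = (1/3)(3a**4−6a**3−84a**2+555a−1260) + (6a**3+16a**2−140a+690)
  3a**4−6a**3−84a**2+555a−1260 = ((1/2)a−7/3)(6a**3+16a**2−140a+690) + ((70/3)a**2−(350/3)a+350)
  6a**3+16a**2−140a+690 = ((9/35)a+69/35)((70/3)a**2−(350/3)a+350) + (0)
Last nonzero remainder: (70/3)a**2−(350/3)a+350. Dividing through by 70/3 gives the monic gcd a**2−5a+15.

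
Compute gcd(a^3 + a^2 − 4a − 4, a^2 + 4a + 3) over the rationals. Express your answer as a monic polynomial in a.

a + 1

Euclidean algorithm in ℚ[a]:
  a^3 + a^2 − 4a − 4 = (a − 3)(a^2 + 4a + 3) + (5a + 5)
  a^2 + 4a + 3 = ((1/5)a + 3/5)(5a + 5) + (0)
Last nonzero remainder: 5a + 5. Dividing through by 5 gives the monic gcd a + 1.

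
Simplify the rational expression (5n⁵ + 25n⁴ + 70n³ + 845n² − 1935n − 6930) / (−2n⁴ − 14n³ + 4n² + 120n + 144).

(−5n³ − 30n² − 130n − 1155)/(2n² + 16n + 24)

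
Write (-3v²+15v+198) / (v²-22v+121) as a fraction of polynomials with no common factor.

(-3v-18)/(v-11)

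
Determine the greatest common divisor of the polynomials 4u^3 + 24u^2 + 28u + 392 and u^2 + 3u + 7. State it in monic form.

Repeated division with remainder:
  4u^3 + 24u^2 + 28u + 392 = (4u + 12)(u^2 + 3u + 7) + (-36u + 308)
  u^2 + 3u + 7 = (-(1/36)u - 26/81)(-36u + 308) + (8575/81)
  -36u + 308 = (-(2916/8575)u + 3564/1225)(8575/81) + (0)
The last nonzero remainder is the constant 8575/81, so the polynomials are coprime and gcd = 1.

1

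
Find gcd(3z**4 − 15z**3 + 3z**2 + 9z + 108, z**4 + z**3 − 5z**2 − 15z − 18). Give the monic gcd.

Repeated division with remainder:
  3z**4 − 15z**3 + 3z**2 + 9z + 108 = (3)(z**4 + z**3 − 5z**2 − 15z − 18) + (−18z**3 + 18z**2 + 54z + 162)
  z**4 + z**3 − 5z**2 − 15z − 18 = (−(1/18)z − 1/9)(−18z**3 + 18z**2 + 54z + 162) + (0)
Last nonzero remainder: −18z**3 + 18z**2 + 54z + 162. Dividing through by −18 gives the monic gcd z**3 − z**2 − 3z − 9.

z**3 − z**2 − 3z − 9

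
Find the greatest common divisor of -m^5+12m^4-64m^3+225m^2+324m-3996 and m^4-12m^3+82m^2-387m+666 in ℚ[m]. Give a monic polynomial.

Repeated division with remainder:
  -m^5+12m^4-64m^3+225m^2+324m-3996 = (-m)(m^4-12m^3+82m^2-387m+666) + (18m^3-162m^2+990m-3996)
  m^4-12m^3+82m^2-387m+666 = ((1/18)m-1/6)(18m^3-162m^2+990m-3996) + (0)
Last nonzero remainder: 18m^3-162m^2+990m-3996. Dividing through by 18 gives the monic gcd m^3-9m^2+55m-222.

m^3-9m^2+55m-222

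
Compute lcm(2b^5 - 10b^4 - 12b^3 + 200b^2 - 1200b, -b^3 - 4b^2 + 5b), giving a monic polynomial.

Apply the Euclidean algorithm:
  2b^5 - 10b^4 - 12b^3 + 200b^2 - 1200b = (-2b^2 + 18b - 70)(-b^3 - 4b^2 + 5b) + (-170b^2 - 850b)
  -b^3 - 4b^2 + 5b = ((1/170)b - 1/170)(-170b^2 - 850b) + (0)
Last nonzero remainder: -170b^2 - 850b. Dividing through by -170 gives the monic gcd b^2 + 5b.
Then lcm(f, g) = f·g / gcd(f, g); expanding and making the result monic gives the answer.

b^6 - 6b^5 - b^4 + 106b^3 - 700b^2 + 600b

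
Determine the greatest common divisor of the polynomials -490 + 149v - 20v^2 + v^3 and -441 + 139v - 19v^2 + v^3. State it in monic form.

49 - 10v + v^2

Euclidean algorithm in ℚ[v]:
  v^3 - 20v^2 + 149v - 490 = (v^3 - 19v^2 + 139v - 441) + (-v^2 + 10v - 49)
  v^3 - 19v^2 + 139v - 441 = (-v + 9)(-v^2 + 10v - 49) + (0)
Last nonzero remainder: -v^2 + 10v - 49. Dividing through by -1 gives the monic gcd v^2 - 10v + 49.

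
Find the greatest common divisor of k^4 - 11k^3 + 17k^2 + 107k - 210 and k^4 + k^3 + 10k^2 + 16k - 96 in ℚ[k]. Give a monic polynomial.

k^2 + k - 6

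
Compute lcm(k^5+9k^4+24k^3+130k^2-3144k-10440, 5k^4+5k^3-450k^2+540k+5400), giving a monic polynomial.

By polynomial division,
  k^5+9k^4+24k^3+130k^2-3144k-10440 = ((1/5)k+8/5)(5k^4+5k^3-450k^2+540k+5400) + (106k^3+742k^2-5088k-19080)
  5k^4+5k^3-450k^2+540k+5400 = ((5/106)k-15/53)(106k^3+742k^2-5088k-19080) + (0)
Last nonzero remainder: 106k^3+742k^2-5088k-19080. Dividing through by 106 gives the monic gcd k^3+7k^2-48k-180.
Then lcm(f, g) = f·g / gcd(f, g); expanding and making the result monic gives the answer.

k^6+3k^5-30k^4-14k^3-3924k^2+8424k+62640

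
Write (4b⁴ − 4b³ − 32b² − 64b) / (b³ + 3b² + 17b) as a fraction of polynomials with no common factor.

(4b³ − 4b² − 32b − 64)/(b² + 3b + 17)

Apply the Euclidean algorithm:
  4b⁴ − 4b³ − 32b² − 64b = (4b − 16)(b³ + 3b² + 17b) + (−52b² + 208b)
  b³ + 3b² + 17b = (−(1/52)b − 7/52)(−52b² + 208b) + (45b)
  −52b² + 208b = (−(52/45)b + 208/45)(45b) + (0)
Last nonzero remainder: 45b. Dividing through by 45 gives the monic gcd b.
Cancel b from numerator and denominator to get the reduced form.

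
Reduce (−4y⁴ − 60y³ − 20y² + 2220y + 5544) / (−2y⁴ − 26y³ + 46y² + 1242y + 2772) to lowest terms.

(2y² + 2y − 84)/(y² − y − 42)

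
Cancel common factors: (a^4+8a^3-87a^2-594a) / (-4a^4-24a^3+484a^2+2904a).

(-a+9)/(4a-44)

Euclidean algorithm in ℚ[a]:
  a^4+8a^3-87a^2-594a = (-1/4)(-4a^4-24a^3+484a^2+2904a) + (2a^3+34a^2+132a)
  -4a^4-24a^3+484a^2+2904a = (-2a+22)(2a^3+34a^2+132a) + (0)
Last nonzero remainder: 2a^3+34a^2+132a. Dividing through by 2 gives the monic gcd a^3+17a^2+66a.
Cancel a^3+17a^2+66a from numerator and denominator to get the reduced form.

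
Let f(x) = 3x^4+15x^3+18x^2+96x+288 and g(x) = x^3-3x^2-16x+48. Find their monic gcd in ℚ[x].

Euclidean algorithm in ℚ[x]:
  3x^4+15x^3+18x^2+96x+288 = (3x+24)(x^3-3x^2-16x+48) + (138x^2+336x-864)
  x^3-3x^2-16x+48 = ((1/138)x-125/3174)(138x^2+336x-864) + ((1848/529)x+7392/529)
  138x^2+336x-864 = ((12167/308)x-4761/77)((1848/529)x+7392/529) + (0)
Last nonzero remainder: (1848/529)x+7392/529. Dividing through by 1848/529 gives the monic gcd x+4.

x+4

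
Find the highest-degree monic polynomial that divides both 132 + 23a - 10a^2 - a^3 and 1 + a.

Euclidean algorithm in ℚ[a]:
  -a^3 - 10a^2 + 23a + 132 = (-a^2 - 9a + 32)(a + 1) + (100)
  a + 1 = ((1/100)a + 1/100)(100) + (0)
The last nonzero remainder is the constant 100, so the polynomials are coprime and gcd = 1.

1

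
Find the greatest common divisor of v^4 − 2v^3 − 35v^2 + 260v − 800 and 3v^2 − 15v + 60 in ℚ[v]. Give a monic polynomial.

v^2 − 5v + 20

Apply the Euclidean algorithm:
  v^4 − 2v^3 − 35v^2 + 260v − 800 = ((1/3)v^2 + v − 40/3)(3v^2 − 15v + 60) + (0)
Last nonzero remainder: 3v^2 − 15v + 60. Dividing through by 3 gives the monic gcd v^2 − 5v + 20.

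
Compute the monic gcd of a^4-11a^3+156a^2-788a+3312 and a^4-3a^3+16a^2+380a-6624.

By polynomial division,
  a^4-11a^3+156a^2-788a+3312 = (a^4-3a^3+16a^2+380a-6624) + (-8a^3+140a^2-1168a+9936)
  a^4-3a^3+16a^2+380a-6624 = (-(1/8)a-29/16)(-8a^3+140a^2-1168a+9936) + ((495/4)a^2-495a+11385)
  -8a^3+140a^2-1168a+9936 = (-(32/495)a+48/55)((495/4)a^2-495a+11385) + (0)
Last nonzero remainder: (495/4)a^2-495a+11385. Dividing through by 495/4 gives the monic gcd a^2-4a+92.

a^2-4a+92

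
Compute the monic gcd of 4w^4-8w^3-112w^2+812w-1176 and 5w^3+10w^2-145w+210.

By polynomial division,
  4w^4-8w^3-112w^2+812w-1176 = ((4/5)w-16/5)(5w^3+10w^2-145w+210) + (36w^2+180w-504)
  5w^3+10w^2-145w+210 = ((5/36)w-5/12)(36w^2+180w-504) + (0)
Last nonzero remainder: 36w^2+180w-504. Dividing through by 36 gives the monic gcd w^2+5w-14.

w^2+5w-14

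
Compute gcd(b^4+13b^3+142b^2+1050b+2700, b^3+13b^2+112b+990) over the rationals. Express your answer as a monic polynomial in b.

Repeated division with remainder:
  b^4+13b^3+142b^2+1050b+2700 = (b)(b^3+13b^2+112b+990) + (30b^2+60b+2700)
  b^3+13b^2+112b+990 = ((1/30)b+11/30)(30b^2+60b+2700) + (0)
Last nonzero remainder: 30b^2+60b+2700. Dividing through by 30 gives the monic gcd b^2+2b+90.

b^2+2b+90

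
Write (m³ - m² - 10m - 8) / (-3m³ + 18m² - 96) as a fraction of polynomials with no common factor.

(-m - 1)/(3m - 12)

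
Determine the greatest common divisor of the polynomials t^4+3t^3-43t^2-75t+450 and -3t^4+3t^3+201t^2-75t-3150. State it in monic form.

Repeated division with remainder:
  t^4+3t^3-43t^2-75t+450 = (-1/3)(-3t^4+3t^3+201t^2-75t-3150) + (4t^3+24t^2-100t-600)
  -3t^4+3t^3+201t^2-75t-3150 = (-(3/4)t+21/4)(4t^3+24t^2-100t-600) + (0)
Last nonzero remainder: 4t^3+24t^2-100t-600. Dividing through by 4 gives the monic gcd t^3+6t^2-25t-150.

t^3+6t^2-25t-150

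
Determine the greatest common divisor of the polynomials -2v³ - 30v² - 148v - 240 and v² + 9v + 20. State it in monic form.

v² + 9v + 20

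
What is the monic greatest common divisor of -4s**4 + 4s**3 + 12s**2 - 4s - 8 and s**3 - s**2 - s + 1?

s**2 - 1

Euclidean algorithm in ℚ[s]:
  -4s**4 + 4s**3 + 12s**2 - 4s - 8 = (-4s)(s**3 - s**2 - s + 1) + (8s**2 - 8)
  s**3 - s**2 - s + 1 = ((1/8)s - 1/8)(8s**2 - 8) + (0)
Last nonzero remainder: 8s**2 - 8. Dividing through by 8 gives the monic gcd s**2 - 1.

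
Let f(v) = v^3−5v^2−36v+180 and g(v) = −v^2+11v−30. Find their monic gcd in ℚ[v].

v^2−11v+30

Euclidean algorithm in ℚ[v]:
  v^3−5v^2−36v+180 = (−v−6)(−v^2+11v−30) + (0)
Last nonzero remainder: −v^2+11v−30. Dividing through by −1 gives the monic gcd v^2−11v+30.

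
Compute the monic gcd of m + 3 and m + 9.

1

Repeated division with remainder:
  m + 3 = (m + 9) + (−6)
  m + 9 = (−(1/6)m − 3/2)(−6) + (0)
The last nonzero remainder is the constant −6, so the polynomials are coprime and gcd = 1.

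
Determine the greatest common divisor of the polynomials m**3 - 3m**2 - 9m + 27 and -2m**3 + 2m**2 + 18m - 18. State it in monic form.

Apply the Euclidean algorithm:
  m**3 - 3m**2 - 9m + 27 = (-1/2)(-2m**3 + 2m**2 + 18m - 18) + (-2m**2 + 18)
  -2m**3 + 2m**2 + 18m - 18 = (m - 1)(-2m**2 + 18) + (0)
Last nonzero remainder: -2m**2 + 18. Dividing through by -2 gives the monic gcd m**2 - 9.

m**2 - 9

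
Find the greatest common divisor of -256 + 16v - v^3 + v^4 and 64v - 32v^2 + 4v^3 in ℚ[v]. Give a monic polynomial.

Euclidean algorithm in ℚ[v]:
  v^4 - v^3 + 16v - 256 = ((1/4)v + 7/4)(4v^3 - 32v^2 + 64v) + (40v^2 - 96v - 256)
  4v^3 - 32v^2 + 64v = ((1/10)v - 14/25)(40v^2 - 96v - 256) + ((896/25)v - 3584/25)
  40v^2 - 96v - 256 = ((125/112)v + 25/14)((896/25)v - 3584/25) + (0)
Last nonzero remainder: (896/25)v - 3584/25. Dividing through by 896/25 gives the monic gcd v - 4.

-4 + v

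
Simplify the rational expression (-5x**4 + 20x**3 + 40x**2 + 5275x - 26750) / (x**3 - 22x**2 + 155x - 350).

(-5x**2 - 55x - 535)/(x - 7)

By polynomial division,
  -5x**4 + 20x**3 + 40x**2 + 5275x - 26750 = (-5x - 90)(x**3 - 22x**2 + 155x - 350) + (-1165x**2 + 17475x - 58250)
  x**3 - 22x**2 + 155x - 350 = (-(1/1165)x + 7/1165)(-1165x**2 + 17475x - 58250) + (0)
Last nonzero remainder: -1165x**2 + 17475x - 58250. Dividing through by -1165 gives the monic gcd x**2 - 15x + 50.
Cancel x**2 - 15x + 50 from numerator and denominator to get the reduced form.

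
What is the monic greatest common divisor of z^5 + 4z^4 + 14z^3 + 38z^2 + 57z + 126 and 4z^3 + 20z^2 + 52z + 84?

z^3 + 5z^2 + 13z + 21

Repeated division with remainder:
  z^5 + 4z^4 + 14z^3 + 38z^2 + 57z + 126 = ((1/4)z^2 - (1/4)z + 3/2)(4z^3 + 20z^2 + 52z + 84) + (0)
Last nonzero remainder: 4z^3 + 20z^2 + 52z + 84. Dividing through by 4 gives the monic gcd z^3 + 5z^2 + 13z + 21.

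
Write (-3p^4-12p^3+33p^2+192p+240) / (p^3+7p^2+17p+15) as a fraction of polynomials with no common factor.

(-3p^2+48)/(p+3)

Apply the Euclidean algorithm:
  -3p^4-12p^3+33p^2+192p+240 = (-3p+9)(p^3+7p^2+17p+15) + (21p^2+84p+105)
  p^3+7p^2+17p+15 = ((1/21)p+1/7)(21p^2+84p+105) + (0)
Last nonzero remainder: 21p^2+84p+105. Dividing through by 21 gives the monic gcd p^2+4p+5.
Cancel p^2+4p+5 from numerator and denominator to get the reduced form.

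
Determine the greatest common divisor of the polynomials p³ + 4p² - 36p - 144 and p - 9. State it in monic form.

1

Repeated division with remainder:
  p³ + 4p² - 36p - 144 = (p² + 13p + 81)(p - 9) + (585)
  p - 9 = ((1/585)p - 1/65)(585) + (0)
The last nonzero remainder is the constant 585, so the polynomials are coprime and gcd = 1.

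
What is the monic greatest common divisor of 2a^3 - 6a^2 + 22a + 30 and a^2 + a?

a + 1

Apply the Euclidean algorithm:
  2a^3 - 6a^2 + 22a + 30 = (2a - 8)(a^2 + a) + (30a + 30)
  a^2 + a = ((1/30)a)(30a + 30) + (0)
Last nonzero remainder: 30a + 30. Dividing through by 30 gives the monic gcd a + 1.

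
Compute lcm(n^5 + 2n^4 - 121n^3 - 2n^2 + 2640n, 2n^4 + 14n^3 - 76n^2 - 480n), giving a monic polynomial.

n^6 + 10n^5 - 105n^4 - 970n^3 + 2624n^2 + 21120n

Euclidean algorithm in ℚ[n]:
  n^5 + 2n^4 - 121n^3 - 2n^2 + 2640n = ((1/2)n - 5/2)(2n^4 + 14n^3 - 76n^2 - 480n) + (-48n^3 + 48n^2 + 1440n)
  2n^4 + 14n^3 - 76n^2 - 480n = (-(1/24)n - 1/3)(-48n^3 + 48n^2 + 1440n) + (0)
Last nonzero remainder: -48n^3 + 48n^2 + 1440n. Dividing through by -48 gives the monic gcd n^3 - n^2 - 30n.
Then lcm(f, g) = f·g / gcd(f, g); expanding and making the result monic gives the answer.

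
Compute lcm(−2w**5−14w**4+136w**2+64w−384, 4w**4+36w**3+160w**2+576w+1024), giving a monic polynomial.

w**7+8w**6+23w**5+44w**4−100w**3−928w**2−320w+3072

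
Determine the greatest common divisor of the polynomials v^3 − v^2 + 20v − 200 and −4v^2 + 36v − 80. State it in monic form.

v − 5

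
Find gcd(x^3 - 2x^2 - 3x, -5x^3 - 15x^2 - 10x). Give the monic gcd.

Euclidean algorithm in ℚ[x]:
  x^3 - 2x^2 - 3x = (-1/5)(-5x^3 - 15x^2 - 10x) + (-5x^2 - 5x)
  -5x^3 - 15x^2 - 10x = (x + 2)(-5x^2 - 5x) + (0)
Last nonzero remainder: -5x^2 - 5x. Dividing through by -5 gives the monic gcd x^2 + x.

x^2 + x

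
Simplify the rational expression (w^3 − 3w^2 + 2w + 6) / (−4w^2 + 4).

(−w^2 + 4w − 6)/(4w − 4)

Repeated division with remainder:
  w^3 − 3w^2 + 2w + 6 = (−(1/4)w + 3/4)(−4w^2 + 4) + (3w + 3)
  −4w^2 + 4 = (−(4/3)w + 4/3)(3w + 3) + (0)
Last nonzero remainder: 3w + 3. Dividing through by 3 gives the monic gcd w + 1.
Cancel w + 1 from numerator and denominator to get the reduced form.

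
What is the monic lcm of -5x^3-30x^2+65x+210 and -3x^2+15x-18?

Apply the Euclidean algorithm:
  -5x^3-30x^2+65x+210 = ((5/3)x+55/3)(-3x^2+15x-18) + (-180x+540)
  -3x^2+15x-18 = ((1/60)x-1/30)(-180x+540) + (0)
Last nonzero remainder: -180x+540. Dividing through by -180 gives the monic gcd x-3.
Then lcm(f, g) = f·g / gcd(f, g); expanding and making the result monic gives the answer.

x^4+4x^3-25x^2-16x+84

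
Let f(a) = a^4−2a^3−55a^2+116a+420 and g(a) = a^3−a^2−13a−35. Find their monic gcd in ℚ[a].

Euclidean algorithm in ℚ[a]:
  a^4−2a^3−55a^2+116a+420 = (a−1)(a^3−a^2−13a−35) + (−43a^2+138a+385)
  a^3−a^2−13a−35 = (−(1/43)a−95/1849)(−43a^2+138a+385) + ((5628/1849)a−28140/1849)
  −43a^2+138a+385 = (−(79507/5628)a−20339/804)((5628/1849)a−28140/1849) + (0)
Last nonzero remainder: (5628/1849)a−28140/1849. Dividing through by 5628/1849 gives the monic gcd a−5.

a−5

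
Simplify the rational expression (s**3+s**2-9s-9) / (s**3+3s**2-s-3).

(s-3)/(s-1)

Apply the Euclidean algorithm:
  s**3+s**2-9s-9 = (s**3+3s**2-s-3) + (-2s**2-8s-6)
  s**3+3s**2-s-3 = (-(1/2)s+1/2)(-2s**2-8s-6) + (0)
Last nonzero remainder: -2s**2-8s-6. Dividing through by -2 gives the monic gcd s**2+4s+3.
Cancel s**2+4s+3 from numerator and denominator to get the reduced form.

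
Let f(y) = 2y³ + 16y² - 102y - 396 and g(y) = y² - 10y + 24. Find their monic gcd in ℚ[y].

y - 6

Repeated division with remainder:
  2y³ + 16y² - 102y - 396 = (2y + 36)(y² - 10y + 24) + (210y - 1260)
  y² - 10y + 24 = ((1/210)y - 2/105)(210y - 1260) + (0)
Last nonzero remainder: 210y - 1260. Dividing through by 210 gives the monic gcd y - 6.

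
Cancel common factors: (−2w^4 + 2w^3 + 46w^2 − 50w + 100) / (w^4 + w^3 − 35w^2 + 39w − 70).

Euclidean algorithm in ℚ[w]:
  −2w^4 + 2w^3 + 46w^2 − 50w + 100 = (−2)(w^4 + w^3 − 35w^2 + 39w − 70) + (4w^3 − 24w^2 + 28w − 40)
  w^4 + w^3 − 35w^2 + 39w − 70 = ((1/4)w + 7/4)(4w^3 − 24w^2 + 28w − 40) + (0)
Last nonzero remainder: 4w^3 − 24w^2 + 28w − 40. Dividing through by 4 gives the monic gcd w^3 − 6w^2 + 7w − 10.
Cancel w^3 − 6w^2 + 7w − 10 from numerator and denominator to get the reduced form.

(−2w − 10)/(w + 7)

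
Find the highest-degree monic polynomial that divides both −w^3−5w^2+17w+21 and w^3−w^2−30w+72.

Apply the Euclidean algorithm:
  −w^3−5w^2+17w+21 = (−1)(w^3−w^2−30w+72) + (−6w^2−13w+93)
  w^3−w^2−30w+72 = (−(1/6)w+19/36)(−6w^2−13w+93) + (−(275/36)w+275/12)
  −6w^2−13w+93 = ((216/275)w+1116/275)(−(275/36)w+275/12) + (0)
Last nonzero remainder: −(275/36)w+275/12. Dividing through by −275/36 gives the monic gcd w−3.

w−3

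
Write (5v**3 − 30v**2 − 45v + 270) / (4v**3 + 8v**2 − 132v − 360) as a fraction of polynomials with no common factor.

(5v − 15)/(4v + 20)

Apply the Euclidean algorithm:
  5v**3 − 30v**2 − 45v + 270 = (5/4)(4v**3 + 8v**2 − 132v − 360) + (−40v**2 + 120v + 720)
  4v**3 + 8v**2 − 132v − 360 = (−(1/10)v − 1/2)(−40v**2 + 120v + 720) + (0)
Last nonzero remainder: −40v**2 + 120v + 720. Dividing through by −40 gives the monic gcd v**2 − 3v − 18.
Cancel v**2 − 3v − 18 from numerator and denominator to get the reduced form.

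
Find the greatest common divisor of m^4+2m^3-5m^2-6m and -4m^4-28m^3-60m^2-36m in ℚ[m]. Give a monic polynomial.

m^3+4m^2+3m

Repeated division with remainder:
  m^4+2m^3-5m^2-6m = (-1/4)(-4m^4-28m^3-60m^2-36m) + (-5m^3-20m^2-15m)
  -4m^4-28m^3-60m^2-36m = ((4/5)m+12/5)(-5m^3-20m^2-15m) + (0)
Last nonzero remainder: -5m^3-20m^2-15m. Dividing through by -5 gives the monic gcd m^3+4m^2+3m.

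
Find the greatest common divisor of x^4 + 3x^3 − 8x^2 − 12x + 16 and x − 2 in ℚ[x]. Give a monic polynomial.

x − 2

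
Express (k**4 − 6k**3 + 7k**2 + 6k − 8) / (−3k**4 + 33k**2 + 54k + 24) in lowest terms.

Euclidean algorithm in ℚ[k]:
  k**4 − 6k**3 + 7k**2 + 6k − 8 = (−1/3)(−3k**4 + 33k**2 + 54k + 24) + (−6k**3 + 18k**2 + 24k)
  −3k**4 + 33k**2 + 54k + 24 = ((1/2)k + 3/2)(−6k**3 + 18k**2 + 24k) + (−6k**2 + 18k + 24)
  −6k**3 + 18k**2 + 24k = (k)(−6k**2 + 18k + 24) + (0)
Last nonzero remainder: −6k**2 + 18k + 24. Dividing through by −6 gives the monic gcd k**2 − 3k − 4.
Cancel k**2 − 3k − 4 from numerator and denominator to get the reduced form.

(−k**2 + 3k − 2)/(3k**2 + 9k + 6)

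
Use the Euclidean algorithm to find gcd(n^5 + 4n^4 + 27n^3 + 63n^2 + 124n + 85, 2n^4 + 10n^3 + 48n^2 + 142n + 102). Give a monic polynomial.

n^3 + 2n^2 + 18n + 17

Apply the Euclidean algorithm:
  n^5 + 4n^4 + 27n^3 + 63n^2 + 124n + 85 = ((1/2)n - 1/2)(2n^4 + 10n^3 + 48n^2 + 142n + 102) + (8n^3 + 16n^2 + 144n + 136)
  2n^4 + 10n^3 + 48n^2 + 142n + 102 = ((1/4)n + 3/4)(8n^3 + 16n^2 + 144n + 136) + (0)
Last nonzero remainder: 8n^3 + 16n^2 + 144n + 136. Dividing through by 8 gives the monic gcd n^3 + 2n^2 + 18n + 17.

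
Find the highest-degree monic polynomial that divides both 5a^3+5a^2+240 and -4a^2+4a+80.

By polynomial division,
  5a^3+5a^2+240 = (-(5/4)a-5/2)(-4a^2+4a+80) + (110a+440)
  -4a^2+4a+80 = (-(2/55)a+2/11)(110a+440) + (0)
Last nonzero remainder: 110a+440. Dividing through by 110 gives the monic gcd a+4.

a+4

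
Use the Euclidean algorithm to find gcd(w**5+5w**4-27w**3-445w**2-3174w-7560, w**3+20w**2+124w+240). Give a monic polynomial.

w**2+10w+24

Repeated division with remainder:
  w**5+5w**4-27w**3-445w**2-3174w-7560 = (w**2-15w+149)(w**3+20w**2+124w+240) + (-1805w**2-18050w-43320)
  w**3+20w**2+124w+240 = (-(1/1805)w-2/361)(-1805w**2-18050w-43320) + (0)
Last nonzero remainder: -1805w**2-18050w-43320. Dividing through by -1805 gives the monic gcd w**2+10w+24.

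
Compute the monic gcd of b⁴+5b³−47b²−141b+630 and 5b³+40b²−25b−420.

Apply the Euclidean algorithm:
  b⁴+5b³−47b²−141b+630 = ((1/5)b−3/5)(5b³+40b²−25b−420) + (−18b²−72b+378)
  5b³+40b²−25b−420 = (−(5/18)b−10/9)(−18b²−72b+378) + (0)
Last nonzero remainder: −18b²−72b+378. Dividing through by −18 gives the monic gcd b²+4b−21.

b²+4b−21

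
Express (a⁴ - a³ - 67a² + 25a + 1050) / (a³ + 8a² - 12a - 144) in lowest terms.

By polynomial division,
  a⁴ - a³ - 67a² + 25a + 1050 = (a - 9)(a³ + 8a² - 12a - 144) + (17a² + 61a - 246)
  a³ + 8a² - 12a - 144 = ((1/17)a + 75/289)(17a² + 61a - 246) + (-(3861/289)a - 23166/289)
  17a² + 61a - 246 = (-(4913/3861)a + 11849/3861)(-(3861/289)a - 23166/289) + (0)
Last nonzero remainder: -(3861/289)a - 23166/289. Dividing through by -3861/289 gives the monic gcd a + 6.
Cancel a + 6 from numerator and denominator to get the reduced form.

(a³ - 7a² - 25a + 175)/(a² + 2a - 24)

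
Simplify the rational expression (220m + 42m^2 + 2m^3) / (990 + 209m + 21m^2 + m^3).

(22m + 2m^2)/(99 + 11m + m^2)

By polynomial division,
  2m^3 + 42m^2 + 220m = (2)(m^3 + 21m^2 + 209m + 990) + (−198m − 1980)
  m^3 + 21m^2 + 209m + 990 = (−(1/198)m^2 − (1/18)m − 1/2)(−198m − 1980) + (0)
Last nonzero remainder: −198m − 1980. Dividing through by −198 gives the monic gcd m + 10.
Cancel m + 10 from numerator and denominator to get the reduced form.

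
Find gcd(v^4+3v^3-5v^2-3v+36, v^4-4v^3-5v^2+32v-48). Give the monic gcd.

v^3-5v+12

Repeated division with remainder:
  v^4+3v^3-5v^2-3v+36 = (v^4-4v^3-5v^2+32v-48) + (7v^3-35v+84)
  v^4-4v^3-5v^2+32v-48 = ((1/7)v-4/7)(7v^3-35v+84) + (0)
Last nonzero remainder: 7v^3-35v+84. Dividing through by 7 gives the monic gcd v^3-5v+12.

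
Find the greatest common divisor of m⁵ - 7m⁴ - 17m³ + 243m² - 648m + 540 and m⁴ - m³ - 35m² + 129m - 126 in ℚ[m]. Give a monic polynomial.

m³ - 8m² + 21m - 18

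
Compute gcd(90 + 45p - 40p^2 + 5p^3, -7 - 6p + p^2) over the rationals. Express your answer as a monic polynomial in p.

1 + p

Apply the Euclidean algorithm:
  5p^3 - 40p^2 + 45p + 90 = (5p - 10)(p^2 - 6p - 7) + (20p + 20)
  p^2 - 6p - 7 = ((1/20)p - 7/20)(20p + 20) + (0)
Last nonzero remainder: 20p + 20. Dividing through by 20 gives the monic gcd p + 1.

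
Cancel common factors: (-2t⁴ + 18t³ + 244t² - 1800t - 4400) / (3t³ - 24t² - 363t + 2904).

(-2t³ - 4t² + 200t + 400)/(3t² + 9t - 264)

Repeated division with remainder:
  -2t⁴ + 18t³ + 244t² - 1800t - 4400 = (-(2/3)t + 2/3)(3t³ - 24t² - 363t + 2904) + (18t² + 378t - 6336)
  3t³ - 24t² - 363t + 2904 = ((1/6)t - 29/6)(18t² + 378t - 6336) + (2520t - 27720)
  18t² + 378t - 6336 = ((1/140)t + 8/35)(2520t - 27720) + (0)
Last nonzero remainder: 2520t - 27720. Dividing through by 2520 gives the monic gcd t - 11.
Cancel t - 11 from numerator and denominator to get the reduced form.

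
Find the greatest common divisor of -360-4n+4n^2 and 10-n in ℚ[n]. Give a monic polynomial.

By polynomial division,
  4n^2-4n-360 = (-4n-36)(-n+10) + (0)
Last nonzero remainder: -n+10. Dividing through by -1 gives the monic gcd n-10.

-10+n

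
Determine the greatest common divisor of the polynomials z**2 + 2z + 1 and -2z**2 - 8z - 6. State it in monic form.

z + 1

By polynomial division,
  z**2 + 2z + 1 = (-1/2)(-2z**2 - 8z - 6) + (-2z - 2)
  -2z**2 - 8z - 6 = (z + 3)(-2z - 2) + (0)
Last nonzero remainder: -2z - 2. Dividing through by -2 gives the monic gcd z + 1.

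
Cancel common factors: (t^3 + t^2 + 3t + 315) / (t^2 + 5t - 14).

Apply the Euclidean algorithm:
  t^3 + t^2 + 3t + 315 = (t - 4)(t^2 + 5t - 14) + (37t + 259)
  t^2 + 5t - 14 = ((1/37)t - 2/37)(37t + 259) + (0)
Last nonzero remainder: 37t + 259. Dividing through by 37 gives the monic gcd t + 7.
Cancel t + 7 from numerator and denominator to get the reduced form.

(t^2 - 6t + 45)/(t - 2)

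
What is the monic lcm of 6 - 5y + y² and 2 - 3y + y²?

-6 + 11y - 6y² + y³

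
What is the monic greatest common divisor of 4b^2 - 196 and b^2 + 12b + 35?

b + 7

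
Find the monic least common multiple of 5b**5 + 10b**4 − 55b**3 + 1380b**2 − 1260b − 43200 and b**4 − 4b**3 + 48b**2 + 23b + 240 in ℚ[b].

b**7 + 3b**6 − 4b**5 + 275b**4 − 31b**3 − 7512b**2 − 9900b − 43200

Apply the Euclidean algorithm:
  5b**5 + 10b**4 − 55b**3 + 1380b**2 − 1260b − 43200 = (5b + 30)(b**4 − 4b**3 + 48b**2 + 23b + 240) + (−175b**3 − 175b**2 − 3150b − 50400)
  b**4 − 4b**3 + 48b**2 + 23b + 240 = (−(1/175)b + 1/35)(−175b**3 − 175b**2 − 3150b − 50400) + (35b**2 − 175b + 1680)
  −175b**3 − 175b**2 − 3150b − 50400 = (−5b − 30)(35b**2 − 175b + 1680) + (0)
Last nonzero remainder: 35b**2 − 175b + 1680. Dividing through by 35 gives the monic gcd b**2 − 5b + 48.
Then lcm(f, g) = f·g / gcd(f, g); expanding and making the result monic gives the answer.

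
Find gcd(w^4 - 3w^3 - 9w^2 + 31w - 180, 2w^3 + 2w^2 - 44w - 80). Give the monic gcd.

w^2 - w - 20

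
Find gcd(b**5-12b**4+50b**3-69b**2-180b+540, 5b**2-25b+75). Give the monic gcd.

b**2-5b+15

Apply the Euclidean algorithm:
  b**5-12b**4+50b**3-69b**2-180b+540 = ((1/5)b**3-(7/5)b**2+36/5)(5b**2-25b+75) + (0)
Last nonzero remainder: 5b**2-25b+75. Dividing through by 5 gives the monic gcd b**2-5b+15.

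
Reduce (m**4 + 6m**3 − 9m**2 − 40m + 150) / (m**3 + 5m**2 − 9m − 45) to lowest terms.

Apply the Euclidean algorithm:
  m**4 + 6m**3 − 9m**2 − 40m + 150 = (m + 1)(m**3 + 5m**2 − 9m − 45) + (−5m**2 + 14m + 195)
  m**3 + 5m**2 − 9m − 45 = (−(1/5)m − 39/25)(−5m**2 + 14m + 195) + ((1296/25)m + 1296/5)
  −5m**2 + 14m + 195 = (−(125/1296)m + 325/432)((1296/25)m + 1296/5) + (0)
Last nonzero remainder: (1296/25)m + 1296/5. Dividing through by 1296/25 gives the monic gcd m + 5.
Cancel m + 5 from numerator and denominator to get the reduced form.

(m**3 + m**2 − 14m + 30)/(m**2 − 9)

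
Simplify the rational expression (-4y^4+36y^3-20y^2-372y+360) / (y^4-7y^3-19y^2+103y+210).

(-4y^2+28y-24)/(y^2-5y-14)

Apply the Euclidean algorithm:
  -4y^4+36y^3-20y^2-372y+360 = (-4)(y^4-7y^3-19y^2+103y+210) + (8y^3-96y^2+40y+1200)
  y^4-7y^3-19y^2+103y+210 = ((1/8)y+5/8)(8y^3-96y^2+40y+1200) + (36y^2-72y-540)
  8y^3-96y^2+40y+1200 = ((2/9)y-20/9)(36y^2-72y-540) + (0)
Last nonzero remainder: 36y^2-72y-540. Dividing through by 36 gives the monic gcd y^2-2y-15.
Cancel y^2-2y-15 from numerator and denominator to get the reduced form.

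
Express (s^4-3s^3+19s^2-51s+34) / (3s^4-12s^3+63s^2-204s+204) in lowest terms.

Apply the Euclidean algorithm:
  s^4-3s^3+19s^2-51s+34 = (1/3)(3s^4-12s^3+63s^2-204s+204) + (s^3-2s^2+17s-34)
  3s^4-12s^3+63s^2-204s+204 = (3s-6)(s^3-2s^2+17s-34) + (0)
The last nonzero remainder s^3-2s^2+17s-34 is already monic.
Cancel s^3-2s^2+17s-34 from numerator and denominator to get the reduced form.

(s-1)/(3s-6)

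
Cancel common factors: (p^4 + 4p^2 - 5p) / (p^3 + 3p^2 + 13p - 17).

Euclidean algorithm in ℚ[p]:
  p^4 + 4p^2 - 5p = (p - 3)(p^3 + 3p^2 + 13p - 17) + (51p - 51)
  p^3 + 3p^2 + 13p - 17 = ((1/51)p^2 + (4/51)p + 1/3)(51p - 51) + (0)
Last nonzero remainder: 51p - 51. Dividing through by 51 gives the monic gcd p - 1.
Cancel p - 1 from numerator and denominator to get the reduced form.

(p^3 + p^2 + 5p)/(p^2 + 4p + 17)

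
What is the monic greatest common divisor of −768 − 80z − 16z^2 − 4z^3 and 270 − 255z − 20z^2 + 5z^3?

6 + z

Repeated division with remainder:
  −4z^3 − 16z^2 − 80z − 768 = (−4/5)(5z^3 − 20z^2 − 255z + 270) + (−32z^2 − 284z − 552)
  5z^3 − 20z^2 − 255z + 270 = (−(5/32)z + 515/256)(−32z^2 − 284z − 552) + ((14725/64)z + 44175/32)
  −32z^2 − 284z − 552 = (−(2048/14725)z − 5888/14725)((14725/64)z + 44175/32) + (0)
Last nonzero remainder: (14725/64)z + 44175/32. Dividing through by 14725/64 gives the monic gcd z + 6.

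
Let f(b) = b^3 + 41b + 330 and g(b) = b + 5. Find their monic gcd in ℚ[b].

b + 5

Repeated division with remainder:
  b^3 + 41b + 330 = (b^2 − 5b + 66)(b + 5) + (0)
The last nonzero remainder b + 5 is already monic.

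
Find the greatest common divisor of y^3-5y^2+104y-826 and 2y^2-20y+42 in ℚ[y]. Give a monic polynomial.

By polynomial division,
  y^3-5y^2+104y-826 = ((1/2)y+5/2)(2y^2-20y+42) + (133y-931)
  2y^2-20y+42 = ((2/133)y-6/133)(133y-931) + (0)
Last nonzero remainder: 133y-931. Dividing through by 133 gives the monic gcd y-7.

y-7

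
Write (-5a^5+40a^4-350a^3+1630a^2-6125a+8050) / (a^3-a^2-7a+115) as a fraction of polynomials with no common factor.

Euclidean algorithm in ℚ[a]:
  -5a^5+40a^4-350a^3+1630a^2-6125a+8050 = (-5a^2+35a-350)(a^3-a^2-7a+115) + (2100a^2-12600a+48300)
  a^3-a^2-7a+115 = ((1/2100)a+1/420)(2100a^2-12600a+48300) + (0)
Last nonzero remainder: 2100a^2-12600a+48300. Dividing through by 2100 gives the monic gcd a^2-6a+23.
Cancel a^2-6a+23 from numerator and denominator to get the reduced form.

(-5a^3+10a^2-175a+350)/(a+5)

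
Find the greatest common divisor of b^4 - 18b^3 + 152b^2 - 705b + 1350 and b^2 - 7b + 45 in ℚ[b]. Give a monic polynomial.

b^2 - 7b + 45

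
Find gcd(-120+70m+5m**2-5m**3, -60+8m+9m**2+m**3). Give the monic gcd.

By polynomial division,
  -5m**3+5m**2+70m-120 = (-5)(m**3+9m**2+8m-60) + (50m**2+110m-420)
  m**3+9m**2+8m-60 = ((1/50)m+17/125)(50m**2+110m-420) + ((36/25)m-72/25)
  50m**2+110m-420 = ((625/18)m+875/6)((36/25)m-72/25) + (0)
Last nonzero remainder: (36/25)m-72/25. Dividing through by 36/25 gives the monic gcd m-2.

-2+m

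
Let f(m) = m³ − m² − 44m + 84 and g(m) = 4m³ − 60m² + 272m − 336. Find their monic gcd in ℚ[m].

m² − 8m + 12

Repeated division with remainder:
  m³ − m² − 44m + 84 = (1/4)(4m³ − 60m² + 272m − 336) + (14m² − 112m + 168)
  4m³ − 60m² + 272m − 336 = ((2/7)m − 2)(14m² − 112m + 168) + (0)
Last nonzero remainder: 14m² − 112m + 168. Dividing through by 14 gives the monic gcd m² − 8m + 12.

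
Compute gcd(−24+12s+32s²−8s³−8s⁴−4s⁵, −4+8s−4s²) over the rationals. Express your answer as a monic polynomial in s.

1−2s+s²

Euclidean algorithm in ℚ[s]:
  −4s⁵−8s⁴−8s³+32s²+12s−24 = (s³+4s²+9s+6)(−4s²+8s−4) + (0)
Last nonzero remainder: −4s²+8s−4. Dividing through by −4 gives the monic gcd s²−2s+1.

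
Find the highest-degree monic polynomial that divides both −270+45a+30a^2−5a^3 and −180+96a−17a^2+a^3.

Repeated division with remainder:
  −5a^3+30a^2+45a−270 = (−5)(a^3−17a^2+96a−180) + (−55a^2+525a−1170)
  a^3−17a^2+96a−180 = (−(1/55)a+82/605)(−55a^2+525a−1170) + ((432/121)a−2592/121)
  −55a^2+525a−1170 = (−(6655/432)a+7865/144)((432/121)a−2592/121) + (0)
Last nonzero remainder: (432/121)a−2592/121. Dividing through by 432/121 gives the monic gcd a−6.

−6+a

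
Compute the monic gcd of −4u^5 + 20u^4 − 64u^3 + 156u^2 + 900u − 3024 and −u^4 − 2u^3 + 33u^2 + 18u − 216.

u^3 − 4u^2 − 9u + 36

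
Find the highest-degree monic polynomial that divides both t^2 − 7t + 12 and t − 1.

Repeated division with remainder:
  t^2 − 7t + 12 = (t − 6)(t − 1) + (6)
  t − 1 = ((1/6)t − 1/6)(6) + (0)
The last nonzero remainder is the constant 6, so the polynomials are coprime and gcd = 1.

1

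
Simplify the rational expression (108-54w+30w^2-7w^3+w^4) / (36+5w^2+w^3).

(18-6w+w^2)/(6+w)

Euclidean algorithm in ℚ[w]:
  w^4-7w^3+30w^2-54w+108 = (w-12)(w^3+5w^2+36) + (90w^2-90w+540)
  w^3+5w^2+36 = ((1/90)w+1/15)(90w^2-90w+540) + (0)
Last nonzero remainder: 90w^2-90w+540. Dividing through by 90 gives the monic gcd w^2-w+6.
Cancel w^2-w+6 from numerator and denominator to get the reduced form.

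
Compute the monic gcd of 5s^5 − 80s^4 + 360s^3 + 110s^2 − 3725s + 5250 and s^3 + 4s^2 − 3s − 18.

s^2 + s − 6

By polynomial division,
  5s^5 − 80s^4 + 360s^3 + 110s^2 − 3725s + 5250 = (5s^2 − 100s + 775)(s^3 + 4s^2 − 3s − 18) + (−3200s^2 − 3200s + 19200)
  s^3 + 4s^2 − 3s − 18 = (−(1/3200)s − 3/3200)(−3200s^2 − 3200s + 19200) + (0)
Last nonzero remainder: −3200s^2 − 3200s + 19200. Dividing through by −3200 gives the monic gcd s^2 + s − 6.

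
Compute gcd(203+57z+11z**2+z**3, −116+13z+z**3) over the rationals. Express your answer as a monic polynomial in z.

29+4z+z**2

Repeated division with remainder:
  z**3+11z**2+57z+203 = (z**3+13z−116) + (11z**2+44z+319)
  z**3+13z−116 = ((1/11)z−4/11)(11z**2+44z+319) + (0)
Last nonzero remainder: 11z**2+44z+319. Dividing through by 11 gives the monic gcd z**2+4z+29.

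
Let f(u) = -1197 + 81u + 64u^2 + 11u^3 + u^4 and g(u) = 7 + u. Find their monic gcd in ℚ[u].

7 + u

Euclidean algorithm in ℚ[u]:
  u^4 + 11u^3 + 64u^2 + 81u - 1197 = (u^3 + 4u^2 + 36u - 171)(u + 7) + (0)
The last nonzero remainder u + 7 is already monic.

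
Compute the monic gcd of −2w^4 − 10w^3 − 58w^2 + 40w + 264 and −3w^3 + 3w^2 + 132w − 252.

w − 2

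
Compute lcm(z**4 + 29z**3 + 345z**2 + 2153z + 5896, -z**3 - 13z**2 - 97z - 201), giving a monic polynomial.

z**5 + 32z**4 + 432z**3 + 3188z**2 + 12355z + 17688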